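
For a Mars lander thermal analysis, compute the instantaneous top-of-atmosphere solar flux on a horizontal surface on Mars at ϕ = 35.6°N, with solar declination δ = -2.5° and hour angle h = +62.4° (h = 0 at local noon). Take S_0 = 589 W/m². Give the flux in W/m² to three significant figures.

207 W/m²

cos θ_z = sin ϕ sin δ + cos ϕ cos δ cos h = -0.025392 + 0.376348 = 0.350956.
Flux = S_0 · cos θ_z = 589 × 0.350956 = 206.7 W/m².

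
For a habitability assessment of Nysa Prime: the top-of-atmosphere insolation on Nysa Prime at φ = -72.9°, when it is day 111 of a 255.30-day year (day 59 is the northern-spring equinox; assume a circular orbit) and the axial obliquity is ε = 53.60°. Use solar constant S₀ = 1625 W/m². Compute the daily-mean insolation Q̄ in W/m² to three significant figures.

Solar longitude: λ_s = 360° × (111 − 59)/255.30 = 73.325°.
sin δ = sin 53.60° × sin 73.325° = 0.77105, so δ = +50.448°.
cos H₀ = −tan(-72.9°) tan(+50.448°) = 3.9360 ≥ 1 ⇒ polar night, H₀ = 0 and Q̄ = 0.

Q̄ ≈ 0.00 W/m²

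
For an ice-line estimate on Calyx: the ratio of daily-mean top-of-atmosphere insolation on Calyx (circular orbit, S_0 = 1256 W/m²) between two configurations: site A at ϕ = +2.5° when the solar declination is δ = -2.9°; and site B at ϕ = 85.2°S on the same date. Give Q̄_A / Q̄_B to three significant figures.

— Configuration A (ϕ=+2.5°):
cos h₀ = −tan(+2.5°) tan(-2.900°) = 0.0022, h₀ = 1.5686 rad.
Bracket: h₀ sin ϕ sin δ + cos ϕ cos δ sin h₀ = 1.5686×0.04362×-0.05059 + 0.99905×0.99872×1.00000 = -0.003461 + 0.997771 = 0.994310.
Q̄ = (S_0/π) × [bracket] = (1256/π) × 0.994310 = 397.52 W/m².
— Configuration B (ϕ=-85.2°):
cos h₀ = −tan(-85.2°) tan(-2.900°) = -0.6033, h₀ = 2.2184 rad.
Bracket: h₀ sin ϕ sin δ + cos ϕ cos δ sin h₀ = 2.2184×-0.99649×-0.05059 + 0.08368×0.99872×0.79754 = 0.111835 + 0.066653 = 0.178488.
Q̄ = (S_0/π) × [bracket] = (1256/π) × 0.178488 = 71.359 W/m².
Ratio Q̄_A / Q̄_B = 397.52 / 71.359 = 5.571.

Q̄_A / Q̄_B ≈ 5.57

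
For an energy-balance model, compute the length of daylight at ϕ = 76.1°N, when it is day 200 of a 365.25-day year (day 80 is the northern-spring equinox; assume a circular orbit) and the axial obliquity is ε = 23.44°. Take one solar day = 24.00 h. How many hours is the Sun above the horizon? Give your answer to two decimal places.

Solar longitude: L_s = 360° × (200 − 80)/365.25 = 118.275°.
sin δ = sin 23.44° × sin 118.275° = 0.35033, so δ = +20.507°.
Sunrise equation: cos h₀ = −tan ϕ · tan δ = -1.5114 ≤ −1, so the Sun never sets (polar day) and h₀ = π.
Daylight = 2h₀/(2π) × 24.00 h = (3.1416/π) × 24.00 = 24.00 h.

24.00 h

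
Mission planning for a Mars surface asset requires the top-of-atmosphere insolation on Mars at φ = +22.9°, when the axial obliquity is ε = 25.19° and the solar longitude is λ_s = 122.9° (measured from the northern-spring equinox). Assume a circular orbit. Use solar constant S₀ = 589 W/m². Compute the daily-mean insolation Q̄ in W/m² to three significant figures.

Solar declination: sin δ = sin ε · sin λ_s = sin 25.19° × sin 122.9° = 0.35736, so δ = +20.938°.
cos H₀ = −tan(+22.9°) tan(+20.938°) = -0.1616, H₀ = 1.7331 rad.
Bracket: H₀ sin φ sin δ + cos φ cos δ sin H₀ = 1.7331×0.38912×0.35736 + 0.92119×0.93397×0.98685 = 0.240998 + 0.849050 = 1.090048.
Q̄ = (S₀/π) × [bracket] = (589/π) × 1.090048 = 204.4 W/m².

Q̄ ≈ 204 W/m²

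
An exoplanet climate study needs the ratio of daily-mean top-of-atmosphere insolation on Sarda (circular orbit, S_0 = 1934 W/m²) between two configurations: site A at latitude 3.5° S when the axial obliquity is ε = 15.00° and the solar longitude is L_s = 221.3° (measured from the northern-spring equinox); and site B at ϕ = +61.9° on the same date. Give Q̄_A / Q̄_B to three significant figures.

Q̄_A / Q̄_B ≈ 3.97

— Configuration A (ϕ=-3.5°):
Solar declination: sin δ = sin ε · sin L_s = sin 15.00° × sin 221.3° = -0.17082, so δ = -9.836°.
cos h₀ = −tan(-3.5°) tan(-9.836°) = -0.0106, h₀ = 1.5814 rad.
Bracket: h₀ sin ϕ sin δ + cos ϕ cos δ sin h₀ = 1.5814×-0.06105×-0.17082 + 0.99813×0.98530×0.99994 = 0.016492 + 0.983398 = 0.999890.
Q̄ = (S_0/π) × [bracket] = (1934/π) × 0.999890 = 615.54 W/m².
— Configuration B (ϕ=+61.9°):
cos h₀ = −tan(+61.9°) tan(-9.836°) = 0.3247, h₀ = 1.2401 rad.
Bracket: h₀ sin ϕ sin δ + cos ϕ cos δ sin h₀ = 1.2401×0.88213×-0.17082 + 0.47101×0.98530×0.94582 = -0.186865 + 0.438942 = 0.252077.
Q̄ = (S_0/π) × [bracket] = (1934/π) × 0.252077 = 155.18 W/m².
Ratio Q̄_A / Q̄_B = 615.54 / 155.18 = 3.967.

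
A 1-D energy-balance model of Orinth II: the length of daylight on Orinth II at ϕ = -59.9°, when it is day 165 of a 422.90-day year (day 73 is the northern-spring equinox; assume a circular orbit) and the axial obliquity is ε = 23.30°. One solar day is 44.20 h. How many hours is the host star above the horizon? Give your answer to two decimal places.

Solar longitude: L_s = 360° × (165 − 73)/422.90 = 78.316°.
sin δ = sin 23.30° × sin 78.316° = 0.38735, so δ = +22.790°.
cos h₀ = −tan ϕ · tan δ = −tan(-59.9°) × tan(+22.790°) = 0.7248, so h₀ = 0.7601 rad = 43.55°.
Daylight = 2h₀/(2π) × 44.20 h = (0.7601/π) × 44.20 = 10.69 h.

10.69 h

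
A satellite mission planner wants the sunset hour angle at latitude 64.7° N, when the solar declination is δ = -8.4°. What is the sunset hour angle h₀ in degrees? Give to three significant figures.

cos h₀ = −tan ϕ · tan δ = −tan(+64.7°) × tan(-8.400°) = 0.3124, so h₀ = 1.2531 rad = 71.80°.

h₀ = 71.8°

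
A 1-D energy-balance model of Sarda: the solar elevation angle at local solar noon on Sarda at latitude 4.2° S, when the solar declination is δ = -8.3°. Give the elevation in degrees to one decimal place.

85.9°

At local noon the hour angle is zero, so the zenith angle equals |φ − δ| = |-4.2° − (-8.300°)| = 4.100°.
Elevation = 90° − 4.100° = 85.9°.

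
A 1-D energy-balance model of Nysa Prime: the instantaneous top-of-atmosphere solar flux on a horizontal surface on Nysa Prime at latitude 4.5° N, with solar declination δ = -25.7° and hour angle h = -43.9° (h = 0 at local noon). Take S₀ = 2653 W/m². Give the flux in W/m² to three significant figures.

1.63e+03 W/m²

cos θ_z = sin φ sin δ + cos φ cos δ cos h = -0.034024 + 0.647271 = 0.613247.
Flux = S₀ · cos θ_z = 2653 × 0.613247 = 1627 W/m².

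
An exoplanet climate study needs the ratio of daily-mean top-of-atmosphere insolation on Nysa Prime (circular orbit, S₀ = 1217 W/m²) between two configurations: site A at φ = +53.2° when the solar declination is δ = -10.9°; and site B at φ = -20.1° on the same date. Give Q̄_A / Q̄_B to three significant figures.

Q̄_A / Q̄_B ≈ 0.360

— Configuration A (φ=+53.2°):
cos H₀ = −tan(+53.2°) tan(-10.900°) = 0.2574, H₀ = 1.3105 rad.
Bracket: H₀ sin φ sin δ + cos φ cos δ sin H₀ = 1.3105×0.80073×-0.18910 + 0.59902×0.98196×0.96630 = -0.198433 + 0.568391 = 0.369958.
Q̄ = (S₀/π) × [bracket] = (1217/π) × 0.369958 = 143.32 W/m².
— Configuration B (φ=-20.1°):
cos H₀ = −tan(-20.1°) tan(-10.900°) = -0.0705, H₀ = 1.6413 rad.
Bracket: H₀ sin φ sin δ + cos φ cos δ sin H₀ = 1.6413×-0.34366×-0.18910 + 0.93909×0.98196×0.99751 = 0.106662 + 0.919853 = 1.026515.
Q̄ = (S₀/π) × [bracket] = (1217/π) × 1.026515 = 397.65 W/m².
Ratio Q̄_A / Q̄_B = 143.32 / 397.65 = 0.3604.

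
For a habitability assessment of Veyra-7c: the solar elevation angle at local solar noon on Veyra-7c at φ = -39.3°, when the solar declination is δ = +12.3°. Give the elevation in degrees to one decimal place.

38.4°

At local noon the hour angle is zero, so the zenith angle equals |φ − δ| = |-39.3° − (+12.300°)| = 51.600°.
Elevation = 90° − 51.600° = 38.4°.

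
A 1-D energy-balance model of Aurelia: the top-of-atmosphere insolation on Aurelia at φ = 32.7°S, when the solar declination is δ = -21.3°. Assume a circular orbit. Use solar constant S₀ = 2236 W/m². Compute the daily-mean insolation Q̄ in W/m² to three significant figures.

Q̄ ≈ 795 W/m²

cos H₀ = −tan(-32.7°) tan(-21.300°) = -0.2503, H₀ = 1.8238 rad.
Bracket: H₀ sin φ sin δ + cos φ cos δ sin H₀ = 1.8238×-0.54024×-0.36325 + 0.84151×0.93169×0.96817 = 0.357906 + 0.759071 = 1.116977.
Q̄ = (S₀/π) × [bracket] = (2236/π) × 1.116977 = 795.0 W/m².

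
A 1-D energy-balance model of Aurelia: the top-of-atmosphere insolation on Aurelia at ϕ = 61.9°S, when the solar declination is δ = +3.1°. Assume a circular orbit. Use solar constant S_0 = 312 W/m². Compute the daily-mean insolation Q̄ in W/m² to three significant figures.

cos h₀ = −tan(-61.9°) tan(+3.100°) = 0.1014, h₀ = 1.4692 rad.
Bracket: h₀ sin ϕ sin δ + cos ϕ cos δ sin h₀ = 1.4692×-0.88213×0.05408 + 0.47101×0.99854×0.99484 = -0.070089 + 0.467895 = 0.397806.
Q̄ = (S_0/π) × [bracket] = (312/π) × 0.397806 = 39.51 W/m².

Q̄ ≈ 39.5 W/m²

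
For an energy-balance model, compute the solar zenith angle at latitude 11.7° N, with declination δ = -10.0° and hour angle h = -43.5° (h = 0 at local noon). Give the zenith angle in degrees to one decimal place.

θ_z = 48.4°

cos θ_z = sin φ sin δ + cos φ cos δ cos h = -0.035214 + 0.699512 = 0.664298.
θ_z = arccos(0.664298) = 48.4°.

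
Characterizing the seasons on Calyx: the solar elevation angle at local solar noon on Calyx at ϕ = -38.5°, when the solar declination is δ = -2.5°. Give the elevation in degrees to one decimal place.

54.0°

At local noon the hour angle is zero, so the zenith angle equals |ϕ − δ| = |-38.5° − (-2.500°)| = 36.000°.
Elevation = 90° − 36.000° = 54.0°.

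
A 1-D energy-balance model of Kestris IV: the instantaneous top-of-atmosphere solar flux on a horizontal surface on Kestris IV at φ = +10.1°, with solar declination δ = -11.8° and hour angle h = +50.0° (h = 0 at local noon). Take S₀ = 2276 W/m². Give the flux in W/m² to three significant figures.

1.33e+03 W/m²

cos θ_z = sin φ sin δ + cos φ cos δ cos h = -0.035862 + 0.619453 = 0.583591.
Flux = S₀ · cos θ_z = 2276 × 0.583591 = 1328 W/m².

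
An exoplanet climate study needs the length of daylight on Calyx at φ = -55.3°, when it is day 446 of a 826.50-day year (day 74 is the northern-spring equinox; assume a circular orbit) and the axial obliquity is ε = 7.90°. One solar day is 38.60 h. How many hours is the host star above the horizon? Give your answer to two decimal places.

Solar longitude: λ_s = 360° × (446 − 74)/826.50 = 162.033°.
sin δ = sin 7.90° × sin 162.033° = 0.04240, so δ = +2.430°.
cos H₀ = −tan φ · tan δ = −tan(-55.3°) × tan(+2.430°) = 0.0613, so H₀ = 1.5095 rad = 86.49°.
Daylight = 2H₀/(2π) × 38.60 h = (1.5095/π) × 38.60 = 18.55 h.

18.55 h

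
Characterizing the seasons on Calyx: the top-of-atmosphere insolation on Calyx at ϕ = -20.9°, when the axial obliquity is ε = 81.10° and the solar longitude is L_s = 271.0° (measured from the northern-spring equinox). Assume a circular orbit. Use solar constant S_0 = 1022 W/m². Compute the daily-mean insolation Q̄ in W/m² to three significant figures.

Q̄ ≈ 360 W/m²

Solar declination: sin δ = sin ε · sin L_s = sin 81.10° × sin 271.0° = -0.98781, so δ = -81.044°.
cos h₀ = −tan(-20.9°) tan(-81.044°) = -2.4232 ≤ −1 ⇒ polar day, h₀ = π.
Bracket: h₀ sin ϕ sin δ + cos ϕ cos δ sin h₀ = 3.1416×-0.35674×-0.98781 + 0.93420×0.15567×0.00000 = 1.107073 + 0.000000 = 1.107073.
Q̄ = (S_0/π) × [bracket] = (1022/π) × 1.107073 = 360.1 W/m².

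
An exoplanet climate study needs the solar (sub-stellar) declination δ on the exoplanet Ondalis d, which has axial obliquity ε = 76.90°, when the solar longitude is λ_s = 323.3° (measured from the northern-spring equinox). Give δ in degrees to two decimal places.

δ = -35.60°

sin δ = sin ε · sin λ_s = sin 76.90° × sin 323.3° = -0.582073.
δ = arcsin(-0.582073) = -35.60°.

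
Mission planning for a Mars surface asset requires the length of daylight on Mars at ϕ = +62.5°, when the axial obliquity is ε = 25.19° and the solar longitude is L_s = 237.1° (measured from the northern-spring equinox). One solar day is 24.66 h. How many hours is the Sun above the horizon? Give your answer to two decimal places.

5.85 h

Solar declination: sin δ = sin ε · sin L_s = sin 25.19° × sin 237.1° = -0.35736, so δ = -20.938°.
cos h₀ = −tan ϕ · tan δ = −tan(+62.5°) × tan(-20.938°) = 0.7350, so h₀ = 0.7451 rad = 42.69°.
Daylight = 2h₀/(2π) × 24.66 h = (0.7451/π) × 24.66 = 5.85 h.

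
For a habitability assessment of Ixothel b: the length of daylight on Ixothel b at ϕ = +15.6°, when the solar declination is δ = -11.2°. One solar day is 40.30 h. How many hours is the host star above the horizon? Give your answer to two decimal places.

19.44 h

cos h₀ = −tan ϕ · tan δ = −tan(+15.6°) × tan(-11.200°) = 0.0553, so h₀ = 1.5155 rad = 86.83°.
Daylight = 2h₀/(2π) × 40.30 h = (1.5155/π) × 40.30 = 19.44 h.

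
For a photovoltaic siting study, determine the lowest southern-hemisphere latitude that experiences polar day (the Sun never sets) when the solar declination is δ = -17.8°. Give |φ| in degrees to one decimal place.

|φ| = 72.2°

Polar day requires cos H₀ = −tan φ tan δ ≤ −1, i.e. tan φ tan δ ≥ 1.
The boundary is |tan φ| · |tan δ| = 1, so |φ| = 90° − |δ| = 90° − 17.8° = 72.2° in the southern hemisphere.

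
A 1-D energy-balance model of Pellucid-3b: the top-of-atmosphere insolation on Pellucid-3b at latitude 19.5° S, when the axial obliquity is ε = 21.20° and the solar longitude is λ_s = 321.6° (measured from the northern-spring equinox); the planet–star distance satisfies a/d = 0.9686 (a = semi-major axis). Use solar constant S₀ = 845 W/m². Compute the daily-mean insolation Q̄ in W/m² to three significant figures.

Q̄ ≈ 262 W/m²

Solar declination: sin δ = sin ε · sin λ_s = sin 21.20° × sin 321.6° = -0.22462, so δ = -12.981°.
cos H₀ = −tan(-19.5°) tan(-12.981°) = -0.0816, H₀ = 1.6525 rad.
Bracket: H₀ sin φ sin δ + cos φ cos δ sin H₀ = 1.6525×-0.33381×-0.22462 + 0.94264×0.97445×0.99666 = 0.123905 + 0.915488 = 1.039393.
Inverse-square distance factor (a/d)² = 0.9686² = 0.938186.
Q̄ = (S₀/π) × 0.938186 × [bracket] = (845/π) × 0.938186 × 1.039393 = 262.3 W/m².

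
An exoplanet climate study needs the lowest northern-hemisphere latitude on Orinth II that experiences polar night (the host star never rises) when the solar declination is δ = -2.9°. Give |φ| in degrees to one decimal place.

Polar night requires cos H₀ = −tan φ tan δ ≥ 1, i.e. tan φ tan δ ≤ −1.
The boundary is |tan φ| · |tan δ| = 1, so |φ| = 90° − |δ| = 90° − 2.9° = 87.1° in the northern hemisphere.

|φ| = 87.1°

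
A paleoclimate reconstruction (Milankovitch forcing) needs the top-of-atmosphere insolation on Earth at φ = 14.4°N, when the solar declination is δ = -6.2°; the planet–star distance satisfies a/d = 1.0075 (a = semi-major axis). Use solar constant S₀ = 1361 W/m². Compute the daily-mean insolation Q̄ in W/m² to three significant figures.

Q̄ ≈ 405 W/m²

cos H₀ = −tan(+14.4°) tan(-6.200°) = 0.0279, H₀ = 1.5429 rad.
Bracket: H₀ sin φ sin δ + cos φ cos δ sin H₀ = 1.5429×0.24869×-0.10800 + 0.96858×0.99415×0.99961 = -0.041440 + 0.962538 = 0.921098.
Inverse-square distance factor (a/d)² = 1.0075² = 1.015056.
Q̄ = (S₀/π) × 1.015056 × [bracket] = (1361/π) × 1.015056 × 0.921098 = 405.0 W/m².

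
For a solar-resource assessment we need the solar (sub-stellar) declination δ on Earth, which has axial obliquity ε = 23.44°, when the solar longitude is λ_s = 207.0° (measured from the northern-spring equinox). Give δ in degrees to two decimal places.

δ = -10.40°

sin δ = sin ε · sin λ_s = sin 23.44° × sin 207.0° = -0.180592.
δ = arcsin(-0.180592) = -10.40°.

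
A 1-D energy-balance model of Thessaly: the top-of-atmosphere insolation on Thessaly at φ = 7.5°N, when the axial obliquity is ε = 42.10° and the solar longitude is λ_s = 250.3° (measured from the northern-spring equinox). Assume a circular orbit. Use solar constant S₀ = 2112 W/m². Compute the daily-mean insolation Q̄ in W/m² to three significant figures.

Solar declination: sin δ = sin ε · sin λ_s = sin 42.10° × sin 250.3° = -0.63119, so δ = -39.138°.
cos H₀ = −tan(+7.5°) tan(-39.138°) = 0.1071, H₀ = 1.4635 rad.
Bracket: H₀ sin φ sin δ + cos φ cos δ sin H₀ = 1.4635×0.13053×-0.63119 + 0.99144×0.77563×0.99424 = -0.120577 + 0.764561 = 0.643984.
Q̄ = (S₀/π) × [bracket] = (2112/π) × 0.643984 = 432.9 W/m².

Q̄ ≈ 433 W/m²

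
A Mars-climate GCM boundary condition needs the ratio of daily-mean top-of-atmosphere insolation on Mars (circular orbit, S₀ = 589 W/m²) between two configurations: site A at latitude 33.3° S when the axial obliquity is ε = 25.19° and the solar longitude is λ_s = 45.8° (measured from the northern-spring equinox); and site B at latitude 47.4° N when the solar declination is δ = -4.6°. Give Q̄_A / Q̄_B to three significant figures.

Q̄_A / Q̄_B ≈ 0.942

— Configuration A (φ=-33.3°):
Solar declination: sin δ = sin ε · sin λ_s = sin 25.19° × sin 45.8° = 0.30513, so δ = +17.766°.
cos H₀ = −tan(-33.3°) tan(+17.766°) = 0.2105, H₀ = 1.3587 rad.
Bracket: H₀ sin φ sin δ + cos φ cos δ sin H₀ = 1.3587×-0.54902×0.30513 + 0.83581×0.95231×0.97760 = -0.227613 + 0.778121 = 0.550508.
Q̄ = (S₀/π) × [bracket] = (589/π) × 0.550508 = 103.21 W/m².
— Configuration B (φ=+47.4°):
cos H₀ = −tan(+47.4°) tan(-4.600°) = 0.0875, H₀ = 1.4832 rad.
Bracket: H₀ sin φ sin δ + cos φ cos δ sin H₀ = 1.4832×0.73610×-0.08020 + 0.67688×0.99678×0.99616 = -0.087561 + 0.672110 = 0.584549.
Q̄ = (S₀/π) × [bracket] = (589/π) × 0.584549 = 109.59 W/m².
Ratio Q̄_A / Q̄_B = 103.21 / 109.59 = 0.9418.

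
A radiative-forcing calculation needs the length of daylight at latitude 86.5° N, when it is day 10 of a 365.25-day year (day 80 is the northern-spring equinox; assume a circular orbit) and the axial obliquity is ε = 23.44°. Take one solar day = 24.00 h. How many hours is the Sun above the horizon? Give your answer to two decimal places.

Solar longitude: L_s = 360° × (10 − 80)/365.25 = -68.994°, i.e. -68.994° + 360° = 291.006°.
sin δ = sin 23.44° × sin 291.006° = -0.37135, so δ = -21.799°.
cos h₀ = −tan ϕ · tan δ = 6.5392 ≥ 1, so the Sun never rises (polar night) and h₀ = 0.
Daylight = 2h₀/(2π) × 24.00 h = (0.0000/π) × 24.00 = 0.00 h.

0.00 h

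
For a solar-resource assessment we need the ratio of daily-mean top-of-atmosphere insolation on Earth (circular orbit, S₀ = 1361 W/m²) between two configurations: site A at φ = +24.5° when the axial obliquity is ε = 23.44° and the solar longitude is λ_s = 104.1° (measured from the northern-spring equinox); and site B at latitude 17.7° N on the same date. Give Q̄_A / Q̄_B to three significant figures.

Q̄_A / Q̄_B ≈ 1.03

— Configuration A (φ=+24.5°):
Solar declination: sin δ = sin ε · sin λ_s = sin 23.44° × sin 104.1° = 0.38580, so δ = +22.694°.
cos H₀ = −tan(+24.5°) tan(+22.694°) = -0.1906, H₀ = 1.7625 rad.
Bracket: H₀ sin φ sin δ + cos φ cos δ sin H₀ = 1.7625×0.41469×0.38580 + 0.90996×0.92258×0.98167 = 0.281978 + 0.824123 = 1.106101.
Q̄ = (S₀/π) × [bracket] = (1361/π) × 1.106101 = 479.18 W/m².
— Configuration B (φ=+17.7°):
cos H₀ = −tan(+17.7°) tan(+22.694°) = -0.1335, H₀ = 1.7047 rad.
Bracket: H₀ sin φ sin δ + cos φ cos δ sin H₀ = 1.7047×0.30403×0.38580 + 0.95266×0.92258×0.99105 = 0.199952 + 0.871039 = 1.070991.
Q̄ = (S₀/π) × [bracket] = (1361/π) × 1.070991 = 463.97 W/m².
Ratio Q̄_A / Q̄_B = 479.18 / 463.97 = 1.033.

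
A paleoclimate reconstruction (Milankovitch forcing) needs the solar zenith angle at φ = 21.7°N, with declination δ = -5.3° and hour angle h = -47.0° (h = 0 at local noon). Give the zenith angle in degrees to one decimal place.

cos θ_z = sin φ sin δ + cos φ cos δ cos h = -0.034154 + 0.630958 = 0.596804.
θ_z = arccos(0.596804) = 53.4°.

θ_z = 53.4°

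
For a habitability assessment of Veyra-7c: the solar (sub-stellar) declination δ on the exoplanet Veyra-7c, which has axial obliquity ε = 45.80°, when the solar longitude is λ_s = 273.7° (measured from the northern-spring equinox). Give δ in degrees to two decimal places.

δ = -45.68°

sin δ = sin ε · sin λ_s = sin 45.80° × sin 273.7° = -0.715416.
δ = arcsin(-0.715416) = -45.68°.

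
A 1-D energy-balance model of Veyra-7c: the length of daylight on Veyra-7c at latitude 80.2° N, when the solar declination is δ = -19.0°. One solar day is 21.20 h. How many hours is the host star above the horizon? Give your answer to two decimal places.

cos H₀ = −tan φ · tan δ = 1.9934 ≥ 1, so the host star never rises (polar night) and H₀ = 0.
Daylight = 2H₀/(2π) × 21.20 h = (0.0000/π) × 21.20 = 0.00 h.

0.00 h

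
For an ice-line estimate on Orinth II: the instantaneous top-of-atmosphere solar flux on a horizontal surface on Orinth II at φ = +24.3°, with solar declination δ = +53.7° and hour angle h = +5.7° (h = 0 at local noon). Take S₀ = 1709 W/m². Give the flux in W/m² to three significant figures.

1.48e+03 W/m²

cos θ_z = sin φ sin δ + cos φ cos δ cos h = 0.331651 + 0.536895 = 0.868546.
Flux = S₀ · cos θ_z = 1709 × 0.868546 = 1484 W/m².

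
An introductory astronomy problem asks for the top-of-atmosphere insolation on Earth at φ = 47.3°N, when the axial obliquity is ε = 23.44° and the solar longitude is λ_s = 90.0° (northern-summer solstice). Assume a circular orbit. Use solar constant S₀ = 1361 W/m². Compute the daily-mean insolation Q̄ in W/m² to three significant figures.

Q̄ ≈ 499 W/m²

Solar declination: sin δ = sin ε · sin λ_s = sin 23.44° × sin 90.0° = 0.39779, so δ = +23.440°.
cos H₀ = −tan(+47.3°) tan(+23.440°) = -0.4699, H₀ = 2.0599 rad.
Bracket: H₀ sin φ sin δ + cos φ cos δ sin H₀ = 2.0599×0.73491×0.39779 + 0.67816×0.91748×0.88274 = 0.602191 + 0.549239 = 1.151430.
Q̄ = (S₀/π) × [bracket] = (1361/π) × 1.151430 = 498.8 W/m².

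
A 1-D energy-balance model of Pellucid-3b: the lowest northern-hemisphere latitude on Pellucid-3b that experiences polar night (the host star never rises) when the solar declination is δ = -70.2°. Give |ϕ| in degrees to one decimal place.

Polar night requires cos h₀ = −tan ϕ tan δ ≥ 1, i.e. tan ϕ tan δ ≤ −1.
The boundary is |tan ϕ| · |tan δ| = 1, so |ϕ| = 90° − |δ| = 90° − 70.2° = 19.8° in the northern hemisphere.

|ϕ| = 19.8°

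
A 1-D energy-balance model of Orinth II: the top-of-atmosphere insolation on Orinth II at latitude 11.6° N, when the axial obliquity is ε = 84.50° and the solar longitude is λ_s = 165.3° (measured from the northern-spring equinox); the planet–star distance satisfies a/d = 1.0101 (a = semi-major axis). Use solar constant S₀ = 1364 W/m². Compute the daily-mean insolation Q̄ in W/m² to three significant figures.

Solar declination: sin δ = sin ε · sin λ_s = sin 84.50° × sin 165.3° = 0.25259, so δ = +14.631°.
cos H₀ = −tan(+11.6°) tan(+14.631°) = -0.0536, H₀ = 1.6244 rad.
Bracket: H₀ sin φ sin δ + cos φ cos δ sin H₀ = 1.6244×0.20108×0.25259 + 0.97958×0.96757×0.99856 = 0.082505 + 0.946447 = 1.028952.
Inverse-square distance factor (a/d)² = 1.0101² = 1.020302.
Q̄ = (S₀/π) × 1.020302 × [bracket] = (1364/π) × 1.020302 × 1.028952 = 455.8 W/m².

Q̄ ≈ 456 W/m²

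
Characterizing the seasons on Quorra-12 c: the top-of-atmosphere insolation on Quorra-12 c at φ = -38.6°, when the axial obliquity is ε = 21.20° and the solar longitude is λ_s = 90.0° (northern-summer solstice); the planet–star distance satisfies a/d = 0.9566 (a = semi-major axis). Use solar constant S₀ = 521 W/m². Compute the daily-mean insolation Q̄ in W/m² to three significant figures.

Q̄ ≈ 62.1 W/m²

Solar declination: sin δ = sin ε · sin λ_s = sin 21.20° × sin 90.0° = 0.36162, so δ = +21.200°.
cos H₀ = −tan(-38.6°) tan(+21.200°) = 0.3096, H₀ = 1.2560 rad.
Bracket: H₀ sin φ sin δ + cos φ cos δ sin H₀ = 1.2560×-0.62388×0.36162 + 0.78152×0.93232×0.95086 = -0.283363 + 0.692822 = 0.409459.
Inverse-square distance factor (a/d)² = 0.9566² = 0.915084.
Q̄ = (S₀/π) × 0.915084 × [bracket] = (521/π) × 0.915084 × 0.409459 = 62.14 W/m².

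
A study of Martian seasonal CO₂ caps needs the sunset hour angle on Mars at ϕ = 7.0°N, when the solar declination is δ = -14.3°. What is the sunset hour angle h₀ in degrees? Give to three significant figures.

cos h₀ = −tan ϕ · tan δ = −tan(+7.0°) × tan(-14.300°) = 0.0313, so h₀ = 1.5395 rad = 88.21°.

h₀ = 88.2°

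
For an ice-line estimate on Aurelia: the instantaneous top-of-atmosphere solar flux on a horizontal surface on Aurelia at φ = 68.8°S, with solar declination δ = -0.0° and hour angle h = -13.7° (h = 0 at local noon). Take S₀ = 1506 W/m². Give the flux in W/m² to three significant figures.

cos θ_z = sin φ sin δ + cos φ cos δ cos h = 0.000000 + 0.351336 = 0.351336.
Flux = S₀ · cos θ_z = 1506 × 0.351336 = 529.1 W/m².

529 W/m²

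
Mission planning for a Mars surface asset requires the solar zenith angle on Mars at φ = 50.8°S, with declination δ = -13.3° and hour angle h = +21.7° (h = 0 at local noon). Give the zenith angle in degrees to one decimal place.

θ_z = 41.4°

cos θ_z = sin φ sin δ + cos φ cos δ cos h = 0.178276 + 0.571489 = 0.749765.
θ_z = arccos(0.749765) = 41.4°.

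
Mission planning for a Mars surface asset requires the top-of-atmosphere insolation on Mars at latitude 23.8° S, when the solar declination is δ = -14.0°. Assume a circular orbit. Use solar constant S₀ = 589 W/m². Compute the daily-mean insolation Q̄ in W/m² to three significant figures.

cos H₀ = −tan(-23.8°) tan(-14.000°) = -0.1100, H₀ = 1.6810 rad.
Bracket: H₀ sin φ sin δ + cos φ cos δ sin H₀ = 1.6810×-0.40355×-0.24192 + 0.91496×0.97030×0.99394 = 0.164111 + 0.882406 = 1.046517.
Q̄ = (S₀/π) × [bracket] = (589/π) × 1.046517 = 196.2 W/m².

Q̄ ≈ 196 W/m²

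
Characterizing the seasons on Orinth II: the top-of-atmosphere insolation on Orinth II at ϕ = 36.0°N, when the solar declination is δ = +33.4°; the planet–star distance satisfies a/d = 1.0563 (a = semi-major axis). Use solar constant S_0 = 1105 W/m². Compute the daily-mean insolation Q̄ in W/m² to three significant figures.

cos h₀ = −tan(+36.0°) tan(+33.400°) = -0.4791, h₀ = 2.0704 rad.
Bracket: h₀ sin ϕ sin δ + cos ϕ cos δ sin h₀ = 2.0704×0.58779×0.55048 + 0.80902×0.83485×0.87778 = 0.669912 + 0.592862 = 1.262774.
Inverse-square distance factor (a/d)² = 1.0563² = 1.115770.
Q̄ = (S_0/π) × 1.115770 × [bracket] = (1105/π) × 1.115770 × 1.262774 = 495.6 W/m².

Q̄ ≈ 496 W/m²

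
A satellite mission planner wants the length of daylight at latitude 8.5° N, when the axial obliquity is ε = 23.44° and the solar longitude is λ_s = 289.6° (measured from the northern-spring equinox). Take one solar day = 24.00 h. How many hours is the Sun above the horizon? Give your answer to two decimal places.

Solar declination: sin δ = sin ε · sin λ_s = sin 23.44° × sin 289.6° = -0.37474, so δ = -22.008°.
cos H₀ = −tan φ · tan δ = −tan(+8.5°) × tan(-22.008°) = 0.0604, so H₀ = 1.5104 rad = 86.54°.
Daylight = 2H₀/(2π) × 24.00 h = (1.5104/π) × 24.00 = 11.54 h.

11.54 h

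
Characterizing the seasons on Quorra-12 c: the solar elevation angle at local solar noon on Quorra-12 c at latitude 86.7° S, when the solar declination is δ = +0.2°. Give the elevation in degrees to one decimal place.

3.1°

At local noon the hour angle is zero, so the zenith angle equals |φ − δ| = |-86.7° − (+0.200°)| = 86.900°.
Elevation = 90° − 86.900° = 3.1°.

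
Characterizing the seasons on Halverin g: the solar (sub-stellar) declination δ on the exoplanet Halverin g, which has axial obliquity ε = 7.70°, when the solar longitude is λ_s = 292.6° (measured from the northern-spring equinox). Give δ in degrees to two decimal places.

sin δ = sin ε · sin λ_s = sin 7.70° × sin 292.6° = -0.123697.
δ = arcsin(-0.123697) = -7.11°.

δ = -7.11°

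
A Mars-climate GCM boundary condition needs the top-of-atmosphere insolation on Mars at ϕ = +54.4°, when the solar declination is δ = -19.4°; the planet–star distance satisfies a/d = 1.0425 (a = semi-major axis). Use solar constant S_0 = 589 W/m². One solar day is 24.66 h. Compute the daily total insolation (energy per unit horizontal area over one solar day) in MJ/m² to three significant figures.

3.49 MJ/m²

cos h₀ = −tan(+54.4°) tan(-19.400°) = 0.4919, h₀ = 1.0565 rad.
Bracket: h₀ sin ϕ sin δ + cos ϕ cos δ sin h₀ = 1.0565×0.81310×-0.33216 + 0.58212×0.94322×0.87066 = -0.285339 + 0.478051 = 0.192712.
Inverse-square distance factor (a/d)² = 1.0425² = 1.086806.
Q̄ = (S_0/π) × 1.086806 × [bracket] = (589/π) × 1.086806 × 0.192712 = 39.267 W/m².
Daily total = Q̄ × 24.66 h × 3600 s/h = 39.267 × 24.66 × 3600 / 10⁶ = 3.486 MJ/m².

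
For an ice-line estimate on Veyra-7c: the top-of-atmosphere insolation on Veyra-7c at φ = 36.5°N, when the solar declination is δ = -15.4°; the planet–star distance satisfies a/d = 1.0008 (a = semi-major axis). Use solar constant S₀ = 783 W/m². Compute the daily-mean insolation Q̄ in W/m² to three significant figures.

Q̄ ≈ 136 W/m²

cos H₀ = −tan(+36.5°) tan(-15.400°) = 0.2038, H₀ = 1.3655 rad.
Bracket: H₀ sin φ sin δ + cos φ cos δ sin H₀ = 1.3655×0.59482×-0.26556 + 0.80386×0.96410×0.97901 = -0.215695 + 0.758734 = 0.543039.
Inverse-square distance factor (a/d)² = 1.0008² = 1.001601.
Q̄ = (S₀/π) × 1.001601 × [bracket] = (783/π) × 1.001601 × 0.543039 = 135.6 W/m².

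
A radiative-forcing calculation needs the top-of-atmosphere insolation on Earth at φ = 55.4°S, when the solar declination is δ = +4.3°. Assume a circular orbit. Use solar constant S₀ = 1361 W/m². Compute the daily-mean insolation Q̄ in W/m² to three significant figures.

Q̄ ≈ 205 W/m²

cos H₀ = −tan(-55.4°) tan(+4.300°) = 0.1090, H₀ = 1.4616 rad.
Bracket: H₀ sin φ sin δ + cos φ cos δ sin H₀ = 1.4616×-0.82314×0.07498 + 0.56784×0.99719×0.99404 = -0.090209 + 0.562870 = 0.472661.
Q̄ = (S₀/π) × [bracket] = (1361/π) × 0.472661 = 204.8 W/m².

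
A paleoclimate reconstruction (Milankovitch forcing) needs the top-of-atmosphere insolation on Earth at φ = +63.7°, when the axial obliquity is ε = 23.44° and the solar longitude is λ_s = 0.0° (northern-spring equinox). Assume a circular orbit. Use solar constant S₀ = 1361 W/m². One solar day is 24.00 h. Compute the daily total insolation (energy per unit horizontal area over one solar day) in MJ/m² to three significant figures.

Solar declination: sin δ = sin ε · sin λ_s = sin 23.44° × sin 0.0° = 0.00000, so δ = +0.000°.
cos H₀ = −tan(+63.7°) tan(+0.000°) = -0.0000, H₀ = 1.5708 rad.
Bracket: H₀ sin φ sin δ + cos φ cos δ sin H₀ = 1.5708×0.89649×0.00000 + 0.44307×1.00000×1.00000 = 0.000000 + 0.443070 = 0.443070.
Q̄ = (S₀/π) × [bracket] = (1361/π) × 0.443070 = 191.95 W/m².
Daily total = Q̄ × 24.00 h × 3600 s/h = 191.95 × 24.00 × 3600 / 10⁶ = 16.58 MJ/m².

16.6 MJ/m²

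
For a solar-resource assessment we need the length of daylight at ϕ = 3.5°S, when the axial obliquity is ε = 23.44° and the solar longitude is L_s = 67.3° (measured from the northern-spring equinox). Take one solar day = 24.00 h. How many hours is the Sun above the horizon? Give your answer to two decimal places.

11.82 h

Solar declination: sin δ = sin ε · sin L_s = sin 23.44° × sin 67.3° = 0.36698, so δ = +21.529°.
cos h₀ = −tan ϕ · tan δ = −tan(-3.5°) × tan(+21.529°) = 0.0241, so h₀ = 1.5467 rad = 88.62°.
Daylight = 2h₀/(2π) × 24.00 h = (1.5467/π) × 24.00 = 11.82 h.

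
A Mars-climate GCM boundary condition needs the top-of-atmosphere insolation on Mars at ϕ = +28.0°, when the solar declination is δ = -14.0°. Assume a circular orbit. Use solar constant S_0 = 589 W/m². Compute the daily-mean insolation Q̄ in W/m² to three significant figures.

Q̄ ≈ 129 W/m²

cos h₀ = −tan(+28.0°) tan(-14.000°) = 0.1326, h₀ = 1.4378 rad.
Bracket: h₀ sin ϕ sin δ + cos ϕ cos δ sin h₀ = 1.4378×0.46947×-0.24192 + 0.88295×0.97030×0.99117 = -0.163297 + 0.849161 = 0.685864.
Q̄ = (S_0/π) × [bracket] = (589/π) × 0.685864 = 128.6 W/m².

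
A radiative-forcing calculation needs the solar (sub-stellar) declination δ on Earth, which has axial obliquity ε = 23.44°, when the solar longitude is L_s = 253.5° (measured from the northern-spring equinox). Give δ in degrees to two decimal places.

sin δ = sin ε · sin L_s = sin 23.44° × sin 253.5° = -0.381407.
δ = arcsin(-0.381407) = -22.42°.

δ = -22.42°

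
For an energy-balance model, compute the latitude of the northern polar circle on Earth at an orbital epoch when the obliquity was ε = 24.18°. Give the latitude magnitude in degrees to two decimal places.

65.82°

The polar circle is the lowest latitude that experiences at least one full rotation of continuous daylight at the northern-summer solstice; it lies at |ϕ| = 90° − ε = 90° − 24.18° = 65.82°.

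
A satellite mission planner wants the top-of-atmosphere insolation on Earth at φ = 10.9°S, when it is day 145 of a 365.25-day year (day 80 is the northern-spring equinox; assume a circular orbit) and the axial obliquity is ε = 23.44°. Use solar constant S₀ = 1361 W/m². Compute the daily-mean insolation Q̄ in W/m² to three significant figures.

Solar longitude: λ_s = 360° × (145 − 80)/365.25 = 64.066°.
sin δ = sin 23.44° × sin 64.066° = 0.35773, so δ = +20.961°.
cos H₀ = −tan(-10.9°) tan(+20.961°) = 0.0738, H₀ = 1.4970 rad.
Bracket: H₀ sin φ sin δ + cos φ cos δ sin H₀ = 1.4970×-0.18910×0.35773 + 0.98196×0.93383×0.99728 = -0.101267 + 0.914490 = 0.813223.
Q̄ = (S₀/π) × [bracket] = (1361/π) × 0.813223 = 352.3 W/m².

Q̄ ≈ 352 W/m²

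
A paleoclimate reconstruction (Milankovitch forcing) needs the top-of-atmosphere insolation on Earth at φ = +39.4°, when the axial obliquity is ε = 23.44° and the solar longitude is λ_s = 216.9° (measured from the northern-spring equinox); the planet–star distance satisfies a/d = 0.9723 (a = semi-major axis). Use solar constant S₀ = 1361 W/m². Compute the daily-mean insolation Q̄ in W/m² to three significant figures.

Q̄ ≈ 216 W/m²

Solar declination: sin δ = sin ε · sin λ_s = sin 23.44° × sin 216.9° = -0.23884, so δ = -13.818°.
cos H₀ = −tan(+39.4°) tan(-13.818°) = 0.2020, H₀ = 1.3674 rad.
Bracket: H₀ sin φ sin δ + cos φ cos δ sin H₀ = 1.3674×0.63473×-0.23884 + 0.77273×0.97106×0.97938 = -0.207296 + 0.734895 = 0.527599.
Inverse-square distance factor (a/d)² = 0.9723² = 0.945367.
Q̄ = (S₀/π) × 0.945367 × [bracket] = (1361/π) × 0.945367 × 0.527599 = 216.1 W/m².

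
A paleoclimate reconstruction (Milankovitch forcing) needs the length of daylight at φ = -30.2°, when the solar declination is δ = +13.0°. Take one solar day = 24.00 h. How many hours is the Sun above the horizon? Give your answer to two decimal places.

cos H₀ = −tan φ · tan δ = −tan(-30.2°) × tan(+13.000°) = 0.1344, so H₀ = 1.4360 rad = 82.28°.
Daylight = 2H₀/(2π) × 24.00 h = (1.4360/π) × 24.00 = 10.97 h.

10.97 h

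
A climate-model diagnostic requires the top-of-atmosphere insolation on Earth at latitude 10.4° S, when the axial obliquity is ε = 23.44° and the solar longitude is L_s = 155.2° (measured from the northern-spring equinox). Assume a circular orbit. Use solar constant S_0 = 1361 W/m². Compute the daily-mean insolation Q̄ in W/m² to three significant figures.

Q̄ ≈ 400 W/m²

Solar declination: sin δ = sin ε · sin L_s = sin 23.44° × sin 155.2° = 0.16685, so δ = +9.605°.
cos h₀ = −tan(-10.4°) tan(+9.605°) = 0.0311, h₀ = 1.5397 rad.
Bracket: h₀ sin ϕ sin δ + cos ϕ cos δ sin h₀ = 1.5397×-0.18052×0.16685 + 0.98357×0.98598×0.99952 = -0.046375 + 0.969315 = 0.922940.
Q̄ = (S_0/π) × [bracket] = (1361/π) × 0.922940 = 399.8 W/m².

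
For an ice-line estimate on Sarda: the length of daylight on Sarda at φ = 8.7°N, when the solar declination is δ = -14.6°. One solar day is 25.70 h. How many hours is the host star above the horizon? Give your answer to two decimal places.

12.52 h

cos H₀ = −tan φ · tan δ = −tan(+8.7°) × tan(-14.600°) = 0.0399, so H₀ = 1.5309 rad = 87.72°.
Daylight = 2H₀/(2π) × 25.70 h = (1.5309/π) × 25.70 = 12.52 h.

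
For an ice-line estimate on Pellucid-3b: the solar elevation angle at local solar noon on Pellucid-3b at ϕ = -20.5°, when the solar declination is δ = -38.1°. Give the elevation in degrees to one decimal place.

72.4°

At local noon the hour angle is zero, so the zenith angle equals |ϕ − δ| = |-20.5° − (-38.100°)| = 17.600°.
Elevation = 90° − 17.600° = 72.4°.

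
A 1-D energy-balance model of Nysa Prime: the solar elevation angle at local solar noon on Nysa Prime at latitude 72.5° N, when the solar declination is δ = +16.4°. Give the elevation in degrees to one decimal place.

33.9°

At local noon the hour angle is zero, so the zenith angle equals |φ − δ| = |+72.5° − (+16.400°)| = 56.100°.
Elevation = 90° − 56.100° = 33.9°.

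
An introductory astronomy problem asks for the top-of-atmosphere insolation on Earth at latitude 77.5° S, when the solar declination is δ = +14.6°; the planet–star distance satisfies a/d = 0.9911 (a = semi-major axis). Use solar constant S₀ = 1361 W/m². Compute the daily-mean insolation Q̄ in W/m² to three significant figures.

Q̄ ≈ 0.00 W/m²

cos H₀ = −tan(-77.5°) tan(+14.600°) = 1.1750 ≥ 1 ⇒ polar night, H₀ = 0 and Q̄ = 0.
Inverse-square distance factor (a/d)² = 0.9911² = 0.982279.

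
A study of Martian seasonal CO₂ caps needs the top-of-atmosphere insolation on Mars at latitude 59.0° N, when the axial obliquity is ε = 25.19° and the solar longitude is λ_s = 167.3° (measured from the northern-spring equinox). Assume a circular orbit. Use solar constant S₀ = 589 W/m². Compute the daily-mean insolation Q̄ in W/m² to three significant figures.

Q̄ ≈ 121 W/m²

Solar declination: sin δ = sin ε · sin λ_s = sin 25.19° × sin 167.3° = 0.09357, so δ = +5.369°.
cos H₀ = −tan(+59.0°) tan(+5.369°) = -0.1564, H₀ = 1.7279 rad.
Bracket: H₀ sin φ sin δ + cos φ cos δ sin H₀ = 1.7279×0.85717×0.09357 + 0.51504×0.99561×0.98769 = 0.138587 + 0.506467 = 0.645054.
Q̄ = (S₀/π) × [bracket] = (589/π) × 0.645054 = 120.9 W/m².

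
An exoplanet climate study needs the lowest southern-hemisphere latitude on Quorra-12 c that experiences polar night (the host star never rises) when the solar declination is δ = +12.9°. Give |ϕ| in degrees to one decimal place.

Polar night requires cos h₀ = −tan ϕ tan δ ≥ 1, i.e. tan ϕ tan δ ≤ −1.
The boundary is |tan ϕ| · |tan δ| = 1, so |ϕ| = 90° − |δ| = 90° − 12.9° = 77.1° in the southern hemisphere.

|ϕ| = 77.1°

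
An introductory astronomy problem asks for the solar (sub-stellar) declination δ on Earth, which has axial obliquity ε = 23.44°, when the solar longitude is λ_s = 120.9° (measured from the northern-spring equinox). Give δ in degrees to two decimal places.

sin δ = sin ε · sin λ_s = sin 23.44° × sin 120.9° = 0.341328.
δ = arcsin(0.341328) = +19.96°.

δ = +19.96°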